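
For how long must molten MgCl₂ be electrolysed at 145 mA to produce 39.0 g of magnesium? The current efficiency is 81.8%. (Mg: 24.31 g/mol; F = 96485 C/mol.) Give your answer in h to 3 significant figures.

725 h

n(Mg) = 39.0 / 24.31 = 1.604 mol
Mg²⁺ + 2e⁻ → Mg, so n(e⁻) = 2 × 1.604 = 3.208 mol
Q = 3.208 × 96485 / 0.818 = 3.784×10^5 C
t = Q / I = 3.784×10^5 / 0.145 = 2.610×10^6 s = 725 h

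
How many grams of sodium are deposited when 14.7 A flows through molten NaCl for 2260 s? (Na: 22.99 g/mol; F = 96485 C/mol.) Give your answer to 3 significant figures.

7.92 g

Q = It = 14.7 × 2260 = 33220 C
n(e⁻) = Q/F = 33220/96485 = 0.3443 mol
Na⁺ + e⁻ → Na, so n(Na) = 0.3443 mol
m = 0.3443 × 22.99 = 7.92 g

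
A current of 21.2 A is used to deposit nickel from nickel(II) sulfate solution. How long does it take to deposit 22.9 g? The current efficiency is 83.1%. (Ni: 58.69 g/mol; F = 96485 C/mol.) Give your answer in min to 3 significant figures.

71.2 min

n(Ni) = 22.9 / 58.69 = 0.3902 mol
Ni²⁺ + 2e⁻ → Ni, so n(e⁻) = 2 × 0.3902 = 0.7804 mol
Q = 0.7804 × 96485 / 0.831 = 90610 C
t = Q / I = 90610 / 21.2 = 4274 s = 71.2 min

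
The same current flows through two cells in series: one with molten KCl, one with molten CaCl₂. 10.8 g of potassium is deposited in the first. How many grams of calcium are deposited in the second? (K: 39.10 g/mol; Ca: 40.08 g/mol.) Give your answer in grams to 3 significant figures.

n(K) = 10.8 / 39.10 = 0.2762 mol
K⁺ + e⁻ → K, so n(e⁻) = 0.2762 mol
Same current for the same time ⇒ same n(e⁻) = 0.2762 mol in both cells.
Ca²⁺ + 2e⁻ → Ca, so n(Ca) = 0.2762 / 2 = 0.1381 mol
m(Ca) = 0.1381 × 40.08 = 5.54 g

5.54 g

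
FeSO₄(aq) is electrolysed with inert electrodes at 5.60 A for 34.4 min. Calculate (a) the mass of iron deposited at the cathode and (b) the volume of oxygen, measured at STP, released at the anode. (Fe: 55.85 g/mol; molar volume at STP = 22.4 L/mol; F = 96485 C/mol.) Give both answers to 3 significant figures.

Q = 5.60 × 2064 = 11560 C; n(e⁻) = 11560 / 96485 = 0.1198 mol
Cathode: Fe²⁺ + 2e⁻ → Fe → n(Fe) = 0.1198/2 = 0.05990 mol → 3.35 g
Anode: 2H₂O → O₂ + 4H⁺ + 4e⁻ → n(O₂) = 0.1198/4 = 0.02995 mol → 0.671 L

3.35 g Fe; 0.671 L O₂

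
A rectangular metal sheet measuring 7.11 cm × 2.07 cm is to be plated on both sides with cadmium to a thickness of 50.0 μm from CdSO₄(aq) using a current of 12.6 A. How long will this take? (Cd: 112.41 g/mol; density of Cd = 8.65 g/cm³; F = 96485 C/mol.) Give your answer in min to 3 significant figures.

Plated area = 2 × 7.11 × 2.07 = 29.44 cm²
Volume = 29.44 × 50.0×10⁻⁴ cm = 0.1472 cm³
m(Cd) = 0.1472 × 8.65 = 1.273 g
n(Cd) = 1.273 / 112.41 = 0.01132 mol; n(e⁻) = 2 × 0.01132 = 0.02264 mol
Q = 0.02264 × 96485 = 2184 C
t = 2184 / 12.6 = 173.3 s = 2.89 min

2.89 min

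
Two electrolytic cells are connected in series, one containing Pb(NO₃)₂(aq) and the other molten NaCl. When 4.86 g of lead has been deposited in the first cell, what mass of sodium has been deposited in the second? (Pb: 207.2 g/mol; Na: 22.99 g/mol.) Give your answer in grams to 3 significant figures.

1.08 g

n(Pb) = 4.86 / 207.2 = 0.02346 mol
Pb²⁺ + 2e⁻ → Pb, so n(e⁻) = 2 × 0.02346 = 0.04692 mol
The cells are in series, so the same charge (and hence the same n(e⁻) = 0.04692 mol) passes through both.
Na⁺ + e⁻ → Na, so n(Na) = 0.04692 mol
m(Na) = 0.04692 × 22.99 = 1.08 g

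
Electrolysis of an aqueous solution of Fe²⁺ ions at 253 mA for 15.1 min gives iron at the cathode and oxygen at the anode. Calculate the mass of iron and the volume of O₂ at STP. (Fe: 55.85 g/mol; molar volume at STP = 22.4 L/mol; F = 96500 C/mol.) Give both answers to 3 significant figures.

0.0663 g Fe; 0.0133 L O₂

Q = 0.253 × 906 = 229.2 C; n(e⁻) = 229.2 / 96500 = 0.002375 mol
Cathode: Fe²⁺ + 2e⁻ → Fe → n(Fe) = 0.002375/2 = 0.001188 mol → 0.0663 g
Anode: 2H₂O → O₂ + 4H⁺ + 4e⁻ → n(O₂) = 0.002375/4 = 5.938×10^-4 mol → 0.0133 L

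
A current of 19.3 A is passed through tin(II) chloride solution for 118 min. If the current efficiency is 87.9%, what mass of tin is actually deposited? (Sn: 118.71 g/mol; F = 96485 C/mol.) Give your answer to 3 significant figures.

Q = 19.3 × 7080 = 1.366×10^5 C
n(e⁻) = 1.366×10^5 / 96485 = 1.416 mol
Sn²⁺ + 2e⁻ → Sn, so theoretical m(Sn) = 0.7080 × 118.71 = 84.05 g
Actual mass = 87.9% × 84.05 = 73.9 g

73.9 g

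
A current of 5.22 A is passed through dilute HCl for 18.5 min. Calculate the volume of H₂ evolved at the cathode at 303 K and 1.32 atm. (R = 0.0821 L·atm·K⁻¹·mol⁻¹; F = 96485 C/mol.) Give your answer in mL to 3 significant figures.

Q = 5.22 A × 1110 s = 5794 C
n(e⁻) = 5794 / 96485 = 0.06005 mol
2H⁺ + 2e⁻ → H₂, so n(H₂) = 0.06005 / 2 = 0.03003 mol
V = nRT/P = 0.03003 × 0.0821 × 303 / 1.32 = 0.5659 L
= 566 mL

566 mL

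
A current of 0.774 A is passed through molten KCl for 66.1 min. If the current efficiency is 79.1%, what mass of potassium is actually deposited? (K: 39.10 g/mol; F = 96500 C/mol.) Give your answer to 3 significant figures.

0.984 g

Q = 0.774 × 3966 = 3070 C
n(e⁻) = 3070 / 96500 = 0.03181 mol
K⁺ + e⁻ → K, so theoretical m(K) = 0.03181 × 39.10 = 1.244 g
Actual mass = 79.1% × 1.244 = 0.984 g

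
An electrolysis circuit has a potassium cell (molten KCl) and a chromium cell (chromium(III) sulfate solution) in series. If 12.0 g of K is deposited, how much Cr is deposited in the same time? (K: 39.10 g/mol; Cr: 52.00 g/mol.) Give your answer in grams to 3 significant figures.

n(K) = 12.0 / 39.10 = 0.3069 mol
K⁺ + e⁻ → K, so n(e⁻) = 0.3069 mol
Same current for the same time ⇒ same n(e⁻) = 0.3069 mol in both cells.
Cr³⁺ + 3e⁻ → Cr, so n(Cr) = 0.3069 / 3 = 0.1023 mol
m(Cr) = 0.1023 × 52.00 = 5.32 g

5.32 g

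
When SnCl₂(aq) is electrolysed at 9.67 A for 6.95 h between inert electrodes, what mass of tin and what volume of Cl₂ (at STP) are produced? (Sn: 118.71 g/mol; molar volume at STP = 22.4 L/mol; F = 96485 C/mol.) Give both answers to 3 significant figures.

149 g Sn; 28.1 L Cl₂

Q = 9.67 × 25020 = 2.419×10^5 C; n(e⁻) = 2.419×10^5 / 96485 = 2.507 mol
Cathode: Sn²⁺ + 2e⁻ → Sn → n(Sn) = 2.507/2 = 1.254 mol → 149 g
Anode: 2Cl⁻ → Cl₂ + 2e⁻ → n(Cl₂) = 2.507/2 = 1.254 mol → 28.1 L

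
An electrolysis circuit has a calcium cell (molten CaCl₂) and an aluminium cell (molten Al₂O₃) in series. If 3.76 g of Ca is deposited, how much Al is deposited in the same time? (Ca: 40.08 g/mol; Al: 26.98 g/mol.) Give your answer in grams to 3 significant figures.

1.69 g

n(Ca) = 3.76 / 40.08 = 0.09381 mol
Ca²⁺ + 2e⁻ → Ca, so n(e⁻) = 2 × 0.09381 = 0.1876 mol
In series, the same 0.1876 mol of electrons flows through the second cell.
Al³⁺ + 3e⁻ → Al, so n(Al) = 0.1876 / 3 = 0.06253 mol
m(Al) = 0.06253 × 26.98 = 1.69 g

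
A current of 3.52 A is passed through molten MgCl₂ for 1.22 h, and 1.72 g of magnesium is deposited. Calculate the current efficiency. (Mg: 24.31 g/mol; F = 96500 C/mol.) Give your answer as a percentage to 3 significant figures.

Q = 3.52 × 4392 = 15460 C
n(e⁻) = 15460 / 96500 = 0.1602 mol
Mg²⁺ + 2e⁻ → Mg, so theoretical n(Mg) = 0.08010 mol → 1.947 g
Efficiency = 1.72 / 1.947 = 0.8834 = 88.3%

88.3%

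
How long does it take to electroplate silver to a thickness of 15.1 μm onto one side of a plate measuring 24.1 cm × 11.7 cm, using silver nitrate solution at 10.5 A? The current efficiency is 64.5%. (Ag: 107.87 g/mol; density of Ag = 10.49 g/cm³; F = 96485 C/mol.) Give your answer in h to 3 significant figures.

0.164 h

Plated area = 24.1 × 11.7 = 282.0 cm²
Volume = 282.0 × 15.1×10⁻⁴ cm = 0.4258 cm³
m(Ag) = 0.4258 × 10.49 = 4.467 g
n(Ag) = 4.467 / 107.87 = 0.04141 mol; n(e⁻) = 0.04141 mol
Q = 0.04141 × 96485 / 0.645 = 6194 C
t = 6194 / 10.5 = 589.9 s = 0.164 h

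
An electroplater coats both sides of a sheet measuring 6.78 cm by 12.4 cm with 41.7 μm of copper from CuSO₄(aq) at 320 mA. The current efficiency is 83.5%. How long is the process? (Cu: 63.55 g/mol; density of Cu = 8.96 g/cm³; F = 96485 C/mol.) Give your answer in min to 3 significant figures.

Plated area = 2 × 6.78 × 12.4 = 168.1 cm²
Volume = 168.1 × 41.7×10⁻⁴ cm = 0.7010 cm³
m(Cu) = 0.7010 × 8.96 = 6.281 g
n(Cu) = 6.281 / 63.55 = 0.09884 mol; n(e⁻) = 2 × 0.09884 = 0.1977 mol
Q = 0.1977 × 96485 / 0.835 = 22840 C
t = 22840 / 0.320 = 71380 s = 1190 min

1190 min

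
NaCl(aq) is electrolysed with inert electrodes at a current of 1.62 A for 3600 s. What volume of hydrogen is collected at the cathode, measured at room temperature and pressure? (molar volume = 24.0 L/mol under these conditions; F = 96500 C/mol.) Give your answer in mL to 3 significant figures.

Q = 1.62 A × 3600 s = 5832 C
n(e⁻) = Q/F = 5832/96500 = 0.06044 mol
2H⁺ + 2e⁻ → H₂, so n(H₂) = 0.06044 / 2 = 0.03022 mol
V = 0.03022 × 24.0 = 0.7253 L
= 725 mL

725 mL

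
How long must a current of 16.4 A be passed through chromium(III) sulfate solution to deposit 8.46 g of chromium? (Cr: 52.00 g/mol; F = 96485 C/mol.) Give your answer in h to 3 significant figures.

n(Cr) = 8.46 / 52.00 = 0.1627 mol
Cr³⁺ + 3e⁻ → Cr, so n(e⁻) = 3 × 0.1627 = 0.4881 mol
Q = 0.4881 × 96485 = 47090 C
t = Q / I = 47090 / 16.4 = 2871 s = 0.798 h

0.798 h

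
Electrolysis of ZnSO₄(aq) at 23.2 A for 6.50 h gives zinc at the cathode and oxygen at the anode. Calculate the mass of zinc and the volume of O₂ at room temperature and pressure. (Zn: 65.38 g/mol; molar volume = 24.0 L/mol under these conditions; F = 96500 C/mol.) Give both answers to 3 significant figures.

Q = 23.2 × 23400 = 5.429×10^5 C; n(e⁻) = 5.429×10^5 / 96500 = 5.626 mol
Cathode: Zn²⁺ + 2e⁻ → Zn → n(Zn) = 5.626/2 = 2.813 mol → 184 g
Anode: 2H₂O → O₂ + 4H⁺ + 4e⁻ → n(O₂) = 5.626/4 = 1.407 mol → 33.8 L

184 g Zn; 33.8 L O₂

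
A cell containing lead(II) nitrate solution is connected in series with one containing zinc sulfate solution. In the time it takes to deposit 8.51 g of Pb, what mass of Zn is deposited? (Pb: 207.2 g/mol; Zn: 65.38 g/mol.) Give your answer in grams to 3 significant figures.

n(Pb) = 8.51 / 207.2 = 0.04107 mol
Pb²⁺ + 2e⁻ → Pb, so n(e⁻) = 2 × 0.04107 = 0.08214 mol
Since the cells are in series, n(e⁻) in the Zn cell is also 0.08214 mol.
Zn²⁺ + 2e⁻ → Zn, so n(Zn) = 0.08214 / 2 = 0.04107 mol
m(Zn) = 0.04107 × 65.38 = 2.69 g

2.69 g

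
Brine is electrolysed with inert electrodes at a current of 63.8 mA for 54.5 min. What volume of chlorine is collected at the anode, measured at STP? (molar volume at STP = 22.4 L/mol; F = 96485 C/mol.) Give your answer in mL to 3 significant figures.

Charge passed = 0.0638 × 3270 = 208.6 C
n(e⁻) = Q/F = 208.6/96485 = 0.002162 mol
2Cl⁻ → Cl₂ + 2e⁻, so n(Cl₂) = 0.002162 / 2 = 0.001081 mol
V = 0.001081 × 22.4 = 0.02421 L
= 24.2 mL

24.2 mL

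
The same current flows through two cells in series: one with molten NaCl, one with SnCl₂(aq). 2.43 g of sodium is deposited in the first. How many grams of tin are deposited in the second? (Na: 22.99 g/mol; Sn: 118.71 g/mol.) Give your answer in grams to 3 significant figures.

n(Na) = 2.43 / 22.99 = 0.1057 mol
Na⁺ + e⁻ → Na, so n(e⁻) = 0.1057 mol
Same current for the same time ⇒ same n(e⁻) = 0.1057 mol in both cells.
Sn²⁺ + 2e⁻ → Sn, so n(Sn) = 0.1057 / 2 = 0.05285 mol
m(Sn) = 0.05285 × 118.71 = 6.27 g

6.27 g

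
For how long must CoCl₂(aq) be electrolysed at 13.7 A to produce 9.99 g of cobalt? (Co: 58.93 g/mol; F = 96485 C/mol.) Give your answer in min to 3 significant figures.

n(Co) = 9.99 / 58.93 = 0.1695 mol
Co²⁺ + 2e⁻ → Co, so n(e⁻) = 2 × 0.1695 = 0.3390 mol
Q = 0.3390 × 96485 = 32710 C
t = Q / I = 32710 / 13.7 = 2388 s = 39.8 min

39.8 min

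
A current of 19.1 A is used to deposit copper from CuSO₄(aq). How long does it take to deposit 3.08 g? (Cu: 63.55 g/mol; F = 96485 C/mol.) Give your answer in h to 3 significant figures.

n(Cu) = 3.08 / 63.55 = 0.04847 mol
Cu²⁺ + 2e⁻ → Cu, so n(e⁻) = 2 × 0.04847 = 0.09694 mol
Q = 0.09694 × 96485 = 9353 C
t = Q / I = 9353 / 19.1 = 489.7 s = 0.136 h

0.136 h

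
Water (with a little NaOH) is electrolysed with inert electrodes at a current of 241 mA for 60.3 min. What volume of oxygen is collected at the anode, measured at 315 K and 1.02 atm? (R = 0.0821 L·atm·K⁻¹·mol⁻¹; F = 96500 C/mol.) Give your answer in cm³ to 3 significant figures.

Q = 0.241 A × 3618 s = 871.9 C
n(e⁻) = 871.9 / 96500 = 0.009035 mol
2H₂O → O₂ + 4H⁺ + 4e⁻, so n(O₂) = 0.009035 / 4 = 0.002259 mol
V = nRT/P = 0.002259 × 0.0821 × 315 / 1.02 = 0.05728 L
= 57.3 cm³

57.3 cm³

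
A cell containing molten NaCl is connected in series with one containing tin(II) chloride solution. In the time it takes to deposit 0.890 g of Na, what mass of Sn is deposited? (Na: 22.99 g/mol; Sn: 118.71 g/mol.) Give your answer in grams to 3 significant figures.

2.30 g

n(Na) = 0.890 / 22.99 = 0.03871 mol
Na⁺ + e⁻ → Na, so n(e⁻) = 0.03871 mol
In series, the same 0.03871 mol of electrons flows through the second cell.
Sn²⁺ + 2e⁻ → Sn, so n(Sn) = 0.03871 / 2 = 0.01936 mol
m(Sn) = 0.01936 × 118.71 = 2.30 g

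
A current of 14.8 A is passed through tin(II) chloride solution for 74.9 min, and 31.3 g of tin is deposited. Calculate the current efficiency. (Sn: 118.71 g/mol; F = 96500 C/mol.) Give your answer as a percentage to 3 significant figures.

76.5%

Q = 14.8 × 4494 = 66510 C
n(e⁻) = 66510 / 96500 = 0.6892 mol
Sn²⁺ + 2e⁻ → Sn, so theoretical n(Sn) = 0.3446 mol → 40.91 g
Efficiency = 31.3 / 40.91 = 0.7651 = 76.5%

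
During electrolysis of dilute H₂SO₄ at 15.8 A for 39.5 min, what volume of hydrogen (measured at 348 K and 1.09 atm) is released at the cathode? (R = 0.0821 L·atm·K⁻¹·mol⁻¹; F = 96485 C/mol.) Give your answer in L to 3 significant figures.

Charge passed = 15.8 × 2370 = 37450 C
n(e⁻) = Q/F = 37450/96485 = 0.3881 mol
2H⁺ + 2e⁻ → H₂, so n(H₂) = 0.3881 / 2 = 0.1941 mol
V = nRT/P = 0.1941 × 0.0821 × 348 / 1.09 = 5.088 L

5.09 L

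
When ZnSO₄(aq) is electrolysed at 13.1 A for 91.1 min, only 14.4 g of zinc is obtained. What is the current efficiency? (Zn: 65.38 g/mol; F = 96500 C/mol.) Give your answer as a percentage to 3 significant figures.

59.4%

Q = 13.1 × 5466 = 71600 C
n(e⁻) = 71600 / 96500 = 0.7420 mol
Zn²⁺ + 2e⁻ → Zn, so theoretical n(Zn) = 0.3710 mol → 24.26 g
Efficiency = 14.4 / 24.26 = 0.5936 = 59.4%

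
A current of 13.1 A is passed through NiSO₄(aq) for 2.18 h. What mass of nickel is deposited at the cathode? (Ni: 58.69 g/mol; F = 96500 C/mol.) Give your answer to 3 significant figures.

31.3 g

Q = 13.1 A × 7848 s = 1.028×10^5 C
Moles of electrons = 1.028×10^5 / 96500 = 1.065 mol
Ni²⁺ + 2e⁻ → Ni, so n(Ni) = 1.065 / 2 = 0.5325 mol
m = 0.5325 × 58.69 = 31.3 g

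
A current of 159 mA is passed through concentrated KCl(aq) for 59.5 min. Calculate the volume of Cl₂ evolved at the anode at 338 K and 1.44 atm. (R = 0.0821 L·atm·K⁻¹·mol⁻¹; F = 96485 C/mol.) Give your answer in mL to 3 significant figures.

Q = It = 0.159 × 3570 = 567.6 C
n(e⁻) = Q/F = 567.6/96485 = 0.005883 mol
2Cl⁻ → Cl₂ + 2e⁻, so n(Cl₂) = 0.005883 / 2 = 0.002942 mol
V = nRT/P = 0.002942 × 0.0821 × 338 / 1.44 = 0.05669 L
= 56.7 mL

56.7 mL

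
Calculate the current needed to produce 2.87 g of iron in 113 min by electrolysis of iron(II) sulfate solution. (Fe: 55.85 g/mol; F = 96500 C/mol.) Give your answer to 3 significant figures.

1.46 A

n(Fe) = 2.87 / 55.85 = 0.05139 mol
Fe²⁺ + 2e⁻ → Fe, so n(e⁻) = 2 × 0.05139 = 0.1028 mol
Q = 0.1028 × 96500 = 9920 C
I = Q / t = 9920 / 6780 s = 1.46 A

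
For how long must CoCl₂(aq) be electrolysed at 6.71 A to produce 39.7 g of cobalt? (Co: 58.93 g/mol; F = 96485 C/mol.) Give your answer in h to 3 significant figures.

5.38 h

n(Co) = 39.7 / 58.93 = 0.6737 mol
Co²⁺ + 2e⁻ → Co, so n(e⁻) = 2 × 0.6737 = 1.347 mol
Q = 1.347 × 96485 = 1.300×10^5 C
t = Q / I = 1.300×10^5 / 6.71 = 19370 s = 5.38 h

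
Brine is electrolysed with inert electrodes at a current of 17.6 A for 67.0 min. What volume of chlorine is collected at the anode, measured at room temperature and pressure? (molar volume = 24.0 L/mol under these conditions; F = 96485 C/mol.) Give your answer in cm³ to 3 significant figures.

Q = 17.6 A × 4020 s = 70750 C
Moles of electrons = 70750 / 96485 = 0.7333 mol
2Cl⁻ → Cl₂ + 2e⁻, so n(Cl₂) = 0.7333 / 2 = 0.3667 mol
V = 0.3667 × 24.0 = 8.801 L
= 8800 cm³

8800 cm³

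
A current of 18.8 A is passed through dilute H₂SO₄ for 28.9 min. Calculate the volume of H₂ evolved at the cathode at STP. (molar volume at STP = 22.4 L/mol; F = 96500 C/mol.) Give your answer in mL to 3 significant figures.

Charge passed = 18.8 × 1734 = 32600 C
n(e⁻) = Q/F = 32600/96500 = 0.3378 mol
2H⁺ + 2e⁻ → H₂, so n(H₂) = 0.3378 / 2 = 0.1689 mol
V = 0.1689 × 22.4 = 3.783 L
= 3780 mL

3780 mL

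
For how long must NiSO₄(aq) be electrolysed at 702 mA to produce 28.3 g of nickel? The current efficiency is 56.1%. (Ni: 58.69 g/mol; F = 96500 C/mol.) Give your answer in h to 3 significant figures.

n(Ni) = 28.3 / 58.69 = 0.4822 mol
Ni²⁺ + 2e⁻ → Ni, so n(e⁻) = 2 × 0.4822 = 0.9644 mol
Q = 0.9644 × 96500 / 0.561 = 1.659×10^5 C
t = Q / I = 1.659×10^5 / 0.702 = 2.363×10^5 s = 65.6 h

65.6 h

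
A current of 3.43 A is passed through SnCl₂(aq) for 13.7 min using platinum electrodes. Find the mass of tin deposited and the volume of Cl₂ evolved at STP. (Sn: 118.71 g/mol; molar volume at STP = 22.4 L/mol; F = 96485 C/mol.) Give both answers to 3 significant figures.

Q = 3.43 × 822 = 2819 C; n(e⁻) = 2819 / 96485 = 0.02922 mol
Cathode: Sn²⁺ + 2e⁻ → Sn → n(Sn) = 0.02922/2 = 0.01461 mol → 1.73 g
Anode: 2Cl⁻ → Cl₂ + 2e⁻ → n(Cl₂) = 0.02922/2 = 0.01461 mol → 0.327 L

1.73 g Sn; 0.327 L Cl₂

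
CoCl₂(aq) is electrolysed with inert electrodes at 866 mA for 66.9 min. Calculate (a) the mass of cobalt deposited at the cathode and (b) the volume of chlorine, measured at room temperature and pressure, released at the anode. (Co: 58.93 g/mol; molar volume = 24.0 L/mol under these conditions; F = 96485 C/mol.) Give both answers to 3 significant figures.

1.06 g Co; 0.432 L Cl₂

Q = 0.866 × 4014 = 3476 C; n(e⁻) = 3476 / 96485 = 0.03603 mol
Cathode: Co²⁺ + 2e⁻ → Co → n(Co) = 0.03603/2 = 0.01802 mol → 1.06 g
Anode: 2Cl⁻ → Cl₂ + 2e⁻ → n(Cl₂) = 0.03603/2 = 0.01802 mol → 0.432 L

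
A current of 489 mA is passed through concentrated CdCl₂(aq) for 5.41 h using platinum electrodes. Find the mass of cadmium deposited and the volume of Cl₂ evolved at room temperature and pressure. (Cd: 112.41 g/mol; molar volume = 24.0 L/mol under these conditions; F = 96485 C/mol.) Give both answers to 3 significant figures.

Q = 0.489 × 19476 = 9524 C; n(e⁻) = 9524 / 96485 = 0.09871 mol
Cathode: Cd²⁺ + 2e⁻ → Cd → n(Cd) = 0.09871/2 = 0.04936 mol → 5.55 g
Anode: 2Cl⁻ → Cl₂ + 2e⁻ → n(Cl₂) = 0.09871/2 = 0.04936 mol → 1.18 L

5.55 g Cd; 1.18 L Cl₂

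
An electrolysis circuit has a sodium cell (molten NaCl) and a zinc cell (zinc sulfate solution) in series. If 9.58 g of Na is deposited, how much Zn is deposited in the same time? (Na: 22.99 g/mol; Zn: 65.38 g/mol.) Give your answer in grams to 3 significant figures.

n(Na) = 9.58 / 22.99 = 0.4167 mol
Na⁺ + e⁻ → Na, so n(e⁻) = 0.4167 mol
The cells are in series, so the same charge (and hence the same n(e⁻) = 0.4167 mol) passes through both.
Zn²⁺ + 2e⁻ → Zn, so n(Zn) = 0.4167 / 2 = 0.2084 mol
m(Zn) = 0.2084 × 65.38 = 13.6 g

13.6 g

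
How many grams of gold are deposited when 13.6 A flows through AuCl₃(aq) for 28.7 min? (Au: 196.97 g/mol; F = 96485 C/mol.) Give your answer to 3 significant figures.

Charge passed = 13.6 × 1722 = 23420 C
n(e⁻) = 23420 / 96485 = 0.2427 mol
Au³⁺ + 3e⁻ → Au, so n(Au) = 0.2427 / 3 = 0.08090 mol
m = 0.08090 × 196.97 = 15.9 g

15.9 g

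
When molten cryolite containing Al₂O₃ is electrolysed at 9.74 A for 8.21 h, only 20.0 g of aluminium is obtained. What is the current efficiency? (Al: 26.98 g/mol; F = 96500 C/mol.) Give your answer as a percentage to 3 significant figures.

74.5%

Q = 9.74 × 29556 = 2.879×10^5 C
n(e⁻) = 2.879×10^5 / 96500 = 2.983 mol
Al³⁺ + 3e⁻ → Al, so theoretical n(Al) = 0.9943 mol → 26.83 g
Efficiency = 20.0 / 26.83 = 0.7454 = 74.5%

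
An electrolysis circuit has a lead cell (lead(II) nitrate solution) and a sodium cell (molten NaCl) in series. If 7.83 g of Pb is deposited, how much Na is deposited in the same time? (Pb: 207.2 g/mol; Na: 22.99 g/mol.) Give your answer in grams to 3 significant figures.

n(Pb) = 7.83 / 207.2 = 0.03779 mol
Pb²⁺ + 2e⁻ → Pb, so n(e⁻) = 2 × 0.03779 = 0.07558 mol
In series, the same 0.07558 mol of electrons flows through the second cell.
Na⁺ + e⁻ → Na, so n(Na) = 0.07558 mol
m(Na) = 0.07558 × 22.99 = 1.74 g

1.74 g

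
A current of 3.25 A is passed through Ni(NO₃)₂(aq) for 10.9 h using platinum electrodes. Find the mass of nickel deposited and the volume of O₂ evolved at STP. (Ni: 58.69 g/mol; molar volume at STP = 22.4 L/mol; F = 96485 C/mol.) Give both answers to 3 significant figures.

Q = 3.25 × 39240 = 1.275×10^5 C; n(e⁻) = 1.275×10^5 / 96485 = 1.321 mol
Cathode: Ni²⁺ + 2e⁻ → Ni → n(Ni) = 1.321/2 = 0.6605 mol → 38.8 g
Anode: 2H₂O → O₂ + 4H⁺ + 4e⁻ → n(O₂) = 1.321/4 = 0.3303 mol → 7.40 L

38.8 g Ni; 7.40 L O₂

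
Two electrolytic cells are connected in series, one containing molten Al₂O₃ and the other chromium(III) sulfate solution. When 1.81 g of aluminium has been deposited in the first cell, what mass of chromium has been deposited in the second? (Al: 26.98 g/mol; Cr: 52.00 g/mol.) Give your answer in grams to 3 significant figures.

n(Al) = 1.81 / 26.98 = 0.06709 mol
Al³⁺ + 3e⁻ → Al, so n(e⁻) = 3 × 0.06709 = 0.2013 mol
Since the cells are in series, n(e⁻) in the Cr cell is also 0.2013 mol.
Cr³⁺ + 3e⁻ → Cr, so n(Cr) = 0.2013 / 3 = 0.06710 mol
m(Cr) = 0.06710 × 52.00 = 3.49 g

3.49 g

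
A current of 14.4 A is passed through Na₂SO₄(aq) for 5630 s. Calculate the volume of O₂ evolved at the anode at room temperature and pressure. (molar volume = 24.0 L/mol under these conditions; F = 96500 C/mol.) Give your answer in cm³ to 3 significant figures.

5040 cm³

Q = It = 14.4 × 5630 = 81070 C
Moles of electrons = 81070 / 96500 = 0.8401 mol
2H₂O → O₂ + 4H⁺ + 4e⁻, so n(O₂) = 0.8401 / 4 = 0.2100 mol
V = 0.2100 × 24.0 = 5.040 L
= 5040 cm³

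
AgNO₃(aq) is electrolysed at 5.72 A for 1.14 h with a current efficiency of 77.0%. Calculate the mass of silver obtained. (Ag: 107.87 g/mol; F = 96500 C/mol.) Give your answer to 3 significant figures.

20.2 g

Q = 5.72 × 4104 = 23470 C
n(e⁻) = 23470 / 96500 = 0.2432 mol
Ag⁺ + e⁻ → Ag, so theoretical m(Ag) = 0.2432 × 107.87 = 26.23 g
Actual mass = 77.0% × 26.23 = 20.2 g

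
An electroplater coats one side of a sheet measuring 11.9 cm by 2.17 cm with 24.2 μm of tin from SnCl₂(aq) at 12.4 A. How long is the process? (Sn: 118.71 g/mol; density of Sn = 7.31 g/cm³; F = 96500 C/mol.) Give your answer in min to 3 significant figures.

Plated area = 11.9 × 2.17 = 25.82 cm²
Volume = 25.82 × 24.2×10⁻⁴ cm = 0.06248 cm³
m(Sn) = 0.06248 × 7.31 = 0.4567 g
n(Sn) = 0.4567 / 118.71 = 0.003847 mol; n(e⁻) = 2 × 0.003847 = 0.007694 mol
Q = 0.007694 × 96500 = 742.5 C
t = 742.5 / 12.4 = 59.88 s = 0.998 min

0.998 min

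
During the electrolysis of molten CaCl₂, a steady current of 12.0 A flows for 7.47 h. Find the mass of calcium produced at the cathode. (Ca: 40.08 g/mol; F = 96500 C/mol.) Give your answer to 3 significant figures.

Charge passed = 12.0 × 26892 = 3.227×10^5 C
Moles of electrons = 3.227×10^5 / 96500 = 3.344 mol
Ca²⁺ + 2e⁻ → Ca, so n(Ca) = 3.344 / 2 = 1.672 mol
m = 1.672 × 40.08 = 67.0 g

67.0 g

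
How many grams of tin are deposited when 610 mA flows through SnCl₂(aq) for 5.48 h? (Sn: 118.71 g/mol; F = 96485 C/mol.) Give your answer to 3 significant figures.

Q = 0.610 A × 19728 s = 12030 C
n(e⁻) = 12030 / 96485 = 0.1247 mol
Sn²⁺ + 2e⁻ → Sn, so n(Sn) = 0.1247 / 2 = 0.06235 mol
m = 0.06235 × 118.71 = 7.40 g

7.40 g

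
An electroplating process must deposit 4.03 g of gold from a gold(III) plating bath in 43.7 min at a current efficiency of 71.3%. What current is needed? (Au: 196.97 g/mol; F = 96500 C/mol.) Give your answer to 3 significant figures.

3.17 A

n(Au) = 4.03 / 196.97 = 0.02046 mol
Au³⁺ + 3e⁻ → Au, so n(e⁻) = 3 × 0.02046 = 0.06138 mol
Q = 0.06138 × 96500 / 0.713 = 8307 C
I = Q / t = 8307 / 2622 s = 3.17 A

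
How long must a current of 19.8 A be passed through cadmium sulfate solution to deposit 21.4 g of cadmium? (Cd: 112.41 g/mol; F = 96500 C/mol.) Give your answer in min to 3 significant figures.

30.9 min

n(Cd) = 21.4 / 112.41 = 0.1904 mol
Cd²⁺ + 2e⁻ → Cd, so n(e⁻) = 2 × 0.1904 = 0.3808 mol
Q = 0.3808 × 96500 = 36750 C
t = Q / I = 36750 / 19.8 = 1856 s = 30.9 min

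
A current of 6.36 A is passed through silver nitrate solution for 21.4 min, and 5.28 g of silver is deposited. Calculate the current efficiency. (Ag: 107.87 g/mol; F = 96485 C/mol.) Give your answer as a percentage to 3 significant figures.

57.8%

Q = 6.36 × 1284 = 8166 C
n(e⁻) = 8166 / 96485 = 0.08463 mol
Ag⁺ + e⁻ → Ag, so theoretical n(Ag) = 0.08463 mol → 9.129 g
Efficiency = 5.28 / 9.129 = 0.5784 = 57.8%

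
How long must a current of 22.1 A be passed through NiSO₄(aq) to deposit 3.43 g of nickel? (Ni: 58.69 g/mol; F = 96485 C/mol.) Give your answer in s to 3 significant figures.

n(Ni) = 3.43 / 58.69 = 0.05844 mol
Ni²⁺ + 2e⁻ → Ni, so n(e⁻) = 2 × 0.05844 = 0.1169 mol
Q = 0.1169 × 96485 = 11280 C
t = Q / I = 11280 / 22.1 = 510.4 s

510 s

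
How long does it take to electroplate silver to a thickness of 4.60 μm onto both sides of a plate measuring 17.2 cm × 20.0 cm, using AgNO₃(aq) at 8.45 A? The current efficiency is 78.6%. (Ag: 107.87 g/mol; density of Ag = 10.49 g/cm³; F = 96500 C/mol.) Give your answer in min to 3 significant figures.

Plated area = 2 × 17.2 × 20.0 = 688.0 cm²
Volume = 688.0 × 4.60×10⁻⁴ cm = 0.3165 cm³
m(Ag) = 0.3165 × 10.49 = 3.320 g
n(Ag) = 3.320 / 107.87 = 0.03078 mol; n(e⁻) = 0.03078 mol
Q = 0.03078 × 96500 / 0.786 = 3779 C
t = 3779 / 8.45 = 447.2 s = 7.45 min

7.45 min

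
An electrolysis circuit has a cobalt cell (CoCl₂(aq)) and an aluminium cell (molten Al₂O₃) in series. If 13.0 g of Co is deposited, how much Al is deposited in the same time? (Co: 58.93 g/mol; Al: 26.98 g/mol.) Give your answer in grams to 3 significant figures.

n(Co) = 13.0 / 58.93 = 0.2206 mol
Co²⁺ + 2e⁻ → Co, so n(e⁻) = 2 × 0.2206 = 0.4412 mol
In series, the same 0.4412 mol of electrons flows through the second cell.
Al³⁺ + 3e⁻ → Al, so n(Al) = 0.4412 / 3 = 0.1471 mol
m(Al) = 0.1471 × 26.98 = 3.97 g

3.97 g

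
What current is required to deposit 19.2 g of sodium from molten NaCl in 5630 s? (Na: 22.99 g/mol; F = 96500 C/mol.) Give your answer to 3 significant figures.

14.3 A

n(Na) = 19.2 / 22.99 = 0.8351 mol
Na⁺ + e⁻ → Na, so n(e⁻) = 0.8351 mol
Q = 0.8351 × 96500 = 80590 C
I = Q / t = 80590 / 5630 s = 14.3 A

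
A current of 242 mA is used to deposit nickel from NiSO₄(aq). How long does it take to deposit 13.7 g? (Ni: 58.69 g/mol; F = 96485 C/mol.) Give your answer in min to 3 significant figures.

n(Ni) = 13.7 / 58.69 = 0.2334 mol
Ni²⁺ + 2e⁻ → Ni, so n(e⁻) = 2 × 0.2334 = 0.4668 mol
Q = 0.4668 × 96485 = 45040 C
t = Q / I = 45040 / 0.242 = 1.861×10^5 s = 3100 min

3100 min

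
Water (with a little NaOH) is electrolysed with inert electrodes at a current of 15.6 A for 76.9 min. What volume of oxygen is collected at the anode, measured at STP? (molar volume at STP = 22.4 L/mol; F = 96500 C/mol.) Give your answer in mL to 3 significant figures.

Q = It = 15.6 × 4614 = 71980 C
Moles of electrons = 71980 / 96500 = 0.7459 mol
2H₂O → O₂ + 4H⁺ + 4e⁻, so n(O₂) = 0.7459 / 4 = 0.1865 mol
V = 0.1865 × 22.4 = 4.178 L
= 4180 mL

4180 mL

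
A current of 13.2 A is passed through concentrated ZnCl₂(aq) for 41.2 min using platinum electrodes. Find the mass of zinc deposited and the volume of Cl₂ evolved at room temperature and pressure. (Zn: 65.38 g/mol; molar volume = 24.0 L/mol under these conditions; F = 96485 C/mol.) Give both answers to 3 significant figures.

Q = 13.2 × 2472 = 32630 C; n(e⁻) = 32630 / 96485 = 0.3382 mol
Cathode: Zn²⁺ + 2e⁻ → Zn → n(Zn) = 0.3382/2 = 0.1691 mol → 11.1 g
Anode: 2Cl⁻ → Cl₂ + 2e⁻ → n(Cl₂) = 0.3382/2 = 0.1691 mol → 4.06 L

11.1 g Zn; 4.06 L Cl₂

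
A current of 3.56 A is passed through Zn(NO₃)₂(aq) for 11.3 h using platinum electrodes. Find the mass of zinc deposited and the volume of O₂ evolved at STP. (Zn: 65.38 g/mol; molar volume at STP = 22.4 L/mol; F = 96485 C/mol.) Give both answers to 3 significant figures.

Q = 3.56 × 40680 = 1.448×10^5 C; n(e⁻) = 1.448×10^5 / 96485 = 1.501 mol
Cathode: Zn²⁺ + 2e⁻ → Zn → n(Zn) = 1.501/2 = 0.7505 mol → 49.1 g
Anode: 2H₂O → O₂ + 4H⁺ + 4e⁻ → n(O₂) = 1.501/4 = 0.3753 mol → 8.41 L

49.1 g Zn; 8.41 L O₂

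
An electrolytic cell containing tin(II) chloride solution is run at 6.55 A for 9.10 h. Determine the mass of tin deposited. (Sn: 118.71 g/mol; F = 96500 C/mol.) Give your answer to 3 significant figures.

132 g

Q = It = 6.55 × 32760 = 2.146×10^5 C
n(e⁻) = 2.146×10^5 / 96500 = 2.224 mol
Sn²⁺ + 2e⁻ → Sn, so n(Sn) = 2.224 / 2 = 1.112 mol
m = 1.112 × 118.71 = 132 g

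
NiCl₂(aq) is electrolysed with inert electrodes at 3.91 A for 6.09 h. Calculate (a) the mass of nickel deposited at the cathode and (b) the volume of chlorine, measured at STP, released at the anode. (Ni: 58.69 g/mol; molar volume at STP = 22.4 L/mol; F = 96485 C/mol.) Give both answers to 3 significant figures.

Q = 3.91 × 21924 = 85720 C; n(e⁻) = 85720 / 96485 = 0.8884 mol
Cathode: Ni²⁺ + 2e⁻ → Ni → n(Ni) = 0.8884/2 = 0.4442 mol → 26.1 g
Anode: 2Cl⁻ → Cl₂ + 2e⁻ → n(Cl₂) = 0.8884/2 = 0.4442 mol → 9.95 L

26.1 g Ni; 9.95 L Cl₂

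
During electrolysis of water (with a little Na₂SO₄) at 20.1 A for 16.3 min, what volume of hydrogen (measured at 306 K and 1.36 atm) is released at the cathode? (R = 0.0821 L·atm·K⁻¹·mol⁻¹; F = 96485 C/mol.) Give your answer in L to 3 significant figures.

1.88 L

Q = It = 20.1 × 978 = 19660 C
n(e⁻) = 19660 / 96485 = 0.2038 mol
2H⁺ + 2e⁻ → H₂, so n(H₂) = 0.2038 / 2 = 0.1019 mol
V = nRT/P = 0.1019 × 0.0821 × 306 / 1.36 = 1.882 L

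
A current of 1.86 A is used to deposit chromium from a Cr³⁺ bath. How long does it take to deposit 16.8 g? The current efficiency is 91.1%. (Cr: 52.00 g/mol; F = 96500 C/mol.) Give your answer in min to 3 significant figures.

n(Cr) = 16.8 / 52.00 = 0.3231 mol
Cr³⁺ + 3e⁻ → Cr, so n(e⁻) = 3 × 0.3231 = 0.9693 mol
Q = 0.9693 × 96500 / 0.911 = 1.027×10^5 C
t = Q / I = 1.027×10^5 / 1.86 = 55220 s = 920 min

920 min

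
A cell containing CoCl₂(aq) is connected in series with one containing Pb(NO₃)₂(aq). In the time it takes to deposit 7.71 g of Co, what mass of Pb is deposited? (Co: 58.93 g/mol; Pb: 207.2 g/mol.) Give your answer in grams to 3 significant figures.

27.1 g

n(Co) = 7.71 / 58.93 = 0.1308 mol
Co²⁺ + 2e⁻ → Co, so n(e⁻) = 2 × 0.1308 = 0.2616 mol
In series, the same 0.2616 mol of electrons flows through the second cell.
Pb²⁺ + 2e⁻ → Pb, so n(Pb) = 0.2616 / 2 = 0.1308 mol
m(Pb) = 0.1308 × 207.2 = 27.1 g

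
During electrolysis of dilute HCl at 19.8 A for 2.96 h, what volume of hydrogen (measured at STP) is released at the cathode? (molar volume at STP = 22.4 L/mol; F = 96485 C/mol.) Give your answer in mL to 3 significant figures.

Q = 19.8 A × 10656 s = 2.110×10^5 C
n(e⁻) = 2.110×10^5 / 96485 = 2.187 mol
2H⁺ + 2e⁻ → H₂, so n(H₂) = 2.187 / 2 = 1.094 mol
V = 1.094 × 22.4 = 24.51 L
= 24500 mL

24500 mL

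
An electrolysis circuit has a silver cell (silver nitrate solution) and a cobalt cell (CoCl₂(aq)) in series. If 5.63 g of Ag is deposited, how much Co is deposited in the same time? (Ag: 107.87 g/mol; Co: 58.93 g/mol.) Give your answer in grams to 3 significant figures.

1.54 g

n(Ag) = 5.63 / 107.87 = 0.05219 mol
Ag⁺ + e⁻ → Ag, so n(e⁻) = 0.05219 mol
The cells are in series, so the same charge (and hence the same n(e⁻) = 0.05219 mol) passes through both.
Co²⁺ + 2e⁻ → Co, so n(Co) = 0.05219 / 2 = 0.02610 mol
m(Co) = 0.02610 × 58.93 = 1.54 g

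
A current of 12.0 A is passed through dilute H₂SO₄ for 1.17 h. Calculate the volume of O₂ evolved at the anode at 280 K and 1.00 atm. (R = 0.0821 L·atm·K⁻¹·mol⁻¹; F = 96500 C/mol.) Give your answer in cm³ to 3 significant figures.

Q = 12.0 A × 4212 s = 50540 C
n(e⁻) = Q/F = 50540/96500 = 0.5237 mol
2H₂O → O₂ + 4H⁺ + 4e⁻, so n(O₂) = 0.5237 / 4 = 0.1309 mol
V = nRT/P = 0.1309 × 0.0821 × 280 / 1.00 = 3.009 L
= 3010 cm³

3010 cm³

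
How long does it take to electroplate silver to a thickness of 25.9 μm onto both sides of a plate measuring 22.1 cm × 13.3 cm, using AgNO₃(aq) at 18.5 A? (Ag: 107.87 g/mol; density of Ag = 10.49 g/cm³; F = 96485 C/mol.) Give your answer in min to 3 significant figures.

12.9 min

Plated area = 2 × 22.1 × 13.3 = 587.9 cm²
Volume = 587.9 × 25.9×10⁻⁴ cm = 1.523 cm³
m(Ag) = 1.523 × 10.49 = 15.98 g
n(Ag) = 15.98 / 107.87 = 0.1481 mol; n(e⁻) = 0.1481 mol
Q = 0.1481 × 96485 = 14290 C
t = 14290 / 18.5 = 772.4 s = 12.9 min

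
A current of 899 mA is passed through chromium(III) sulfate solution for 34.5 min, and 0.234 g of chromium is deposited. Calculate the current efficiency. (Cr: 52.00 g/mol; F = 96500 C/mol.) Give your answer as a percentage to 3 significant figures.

70.0%

Q = 0.899 × 2070 = 1861 C
n(e⁻) = 1861 / 96500 = 0.01928 mol
Cr³⁺ + 3e⁻ → Cr, so theoretical n(Cr) = 0.006427 mol → 0.3342 g
Efficiency = 0.234 / 0.3342 = 0.7002 = 70.0%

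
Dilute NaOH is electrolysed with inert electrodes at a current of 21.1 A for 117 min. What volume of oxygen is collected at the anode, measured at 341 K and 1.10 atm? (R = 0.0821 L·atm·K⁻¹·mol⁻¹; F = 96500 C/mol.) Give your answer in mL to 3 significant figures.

Q = It = 21.1 × 7020 = 1.481×10^5 C
n(e⁻) = 1.481×10^5 / 96500 = 1.535 mol
2H₂O → O₂ + 4H⁺ + 4e⁻, so n(O₂) = 1.535 / 4 = 0.3838 mol
V = nRT/P = 0.3838 × 0.0821 × 341 / 1.10 = 9.768 L
= 9770 mL

9770 mL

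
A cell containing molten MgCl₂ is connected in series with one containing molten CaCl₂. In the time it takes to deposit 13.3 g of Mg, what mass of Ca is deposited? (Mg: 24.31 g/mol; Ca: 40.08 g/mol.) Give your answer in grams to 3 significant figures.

n(Mg) = 13.3 / 24.31 = 0.5471 mol
Mg²⁺ + 2e⁻ → Mg, so n(e⁻) = 2 × 0.5471 = 1.094 mol
In series, the same 1.094 mol of electrons flows through the second cell.
Ca²⁺ + 2e⁻ → Ca, so n(Ca) = 1.094 / 2 = 0.5470 mol
m(Ca) = 0.5470 × 40.08 = 21.9 g

21.9 g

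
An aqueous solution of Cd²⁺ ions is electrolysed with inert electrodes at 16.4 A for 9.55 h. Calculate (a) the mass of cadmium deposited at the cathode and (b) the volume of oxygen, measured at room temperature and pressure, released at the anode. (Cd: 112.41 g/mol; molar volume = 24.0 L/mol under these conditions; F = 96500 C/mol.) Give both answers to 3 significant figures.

Q = 16.4 × 34380 = 5.638×10^5 C; n(e⁻) = 5.638×10^5 / 96500 = 5.842 mol
Cathode: Cd²⁺ + 2e⁻ → Cd → n(Cd) = 5.842/2 = 2.921 mol → 328 g
Anode: 2H₂O → O₂ + 4H⁺ + 4e⁻ → n(O₂) = 5.842/4 = 1.461 mol → 35.1 L

328 g Cd; 35.1 L O₂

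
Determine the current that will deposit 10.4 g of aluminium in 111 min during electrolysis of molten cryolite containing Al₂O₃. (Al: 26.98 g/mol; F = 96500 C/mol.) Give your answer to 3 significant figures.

n(Al) = 10.4 / 26.98 = 0.3855 mol
Al³⁺ + 3e⁻ → Al, so n(e⁻) = 3 × 0.3855 = 1.157 mol
Q = 1.157 × 96500 = 1.117×10^5 C
I = Q / t = 1.117×10^5 / 6660 s = 16.8 A

16.8 A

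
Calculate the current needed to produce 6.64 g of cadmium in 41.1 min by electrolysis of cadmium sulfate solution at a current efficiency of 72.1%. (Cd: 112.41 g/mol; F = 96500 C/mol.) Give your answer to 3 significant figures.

6.41 A

n(Cd) = 6.64 / 112.41 = 0.05907 mol
Cd²⁺ + 2e⁻ → Cd, so n(e⁻) = 2 × 0.05907 = 0.1181 mol
Q = 0.1181 × 96500 / 0.721 = 15810 C
I = Q / t = 15810 / 2466 s = 6.41 A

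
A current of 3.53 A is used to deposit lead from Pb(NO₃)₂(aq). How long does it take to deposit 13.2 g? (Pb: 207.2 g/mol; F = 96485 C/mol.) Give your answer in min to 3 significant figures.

58.0 min

n(Pb) = 13.2 / 207.2 = 0.06371 mol
Pb²⁺ + 2e⁻ → Pb, so n(e⁻) = 2 × 0.06371 = 0.1274 mol
Q = 0.1274 × 96485 = 12290 C
t = Q / I = 12290 / 3.53 = 3482 s = 58.0 min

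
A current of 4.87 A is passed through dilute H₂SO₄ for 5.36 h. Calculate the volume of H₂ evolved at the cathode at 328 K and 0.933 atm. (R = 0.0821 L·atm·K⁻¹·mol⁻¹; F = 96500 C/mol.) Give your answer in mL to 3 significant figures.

Q = 4.87 A × 19296 s = 93970 C
n(e⁻) = 93970 / 96500 = 0.9738 mol
2H⁺ + 2e⁻ → H₂, so n(H₂) = 0.9738 / 2 = 0.4869 mol
V = nRT/P = 0.4869 × 0.0821 × 328 / 0.933 = 14.05 L
= 14100 mL

14100 mL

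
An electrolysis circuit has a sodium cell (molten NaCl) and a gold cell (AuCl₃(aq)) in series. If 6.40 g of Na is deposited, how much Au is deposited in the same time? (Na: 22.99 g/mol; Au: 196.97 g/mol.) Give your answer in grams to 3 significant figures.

18.3 g

n(Na) = 6.40 / 22.99 = 0.2784 mol
Na⁺ + e⁻ → Na, so n(e⁻) = 0.2784 mol
The cells are in series, so the same charge (and hence the same n(e⁻) = 0.2784 mol) passes through both.
Au³⁺ + 3e⁻ → Au, so n(Au) = 0.2784 / 3 = 0.09280 mol
m(Au) = 0.09280 × 196.97 = 18.3 g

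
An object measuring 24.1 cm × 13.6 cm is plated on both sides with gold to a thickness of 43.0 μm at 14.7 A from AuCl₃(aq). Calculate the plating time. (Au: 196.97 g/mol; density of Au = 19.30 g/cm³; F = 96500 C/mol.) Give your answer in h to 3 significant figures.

Plated area = 2 × 24.1 × 13.6 = 655.5 cm²
Volume = 655.5 × 43.0×10⁻⁴ cm = 2.819 cm³
m(Au) = 2.819 × 19.30 = 54.41 g
n(Au) = 54.41 / 196.97 = 0.2762 mol; n(e⁻) = 3 × 0.2762 = 0.8286 mol
Q = 0.8286 × 96500 = 79960 C
t = 79960 / 14.7 = 5439 s = 1.51 h

1.51 h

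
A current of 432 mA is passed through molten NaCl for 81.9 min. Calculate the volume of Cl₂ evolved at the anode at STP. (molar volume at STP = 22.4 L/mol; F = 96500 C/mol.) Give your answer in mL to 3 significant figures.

246 mL

Charge passed = 0.432 × 4914 = 2123 C
n(e⁻) = Q/F = 2123/96500 = 0.02200 mol
2Cl⁻ → Cl₂ + 2e⁻, so n(Cl₂) = 0.02200 / 2 = 0.01100 mol
V = 0.01100 × 22.4 = 0.2464 L
= 246 mL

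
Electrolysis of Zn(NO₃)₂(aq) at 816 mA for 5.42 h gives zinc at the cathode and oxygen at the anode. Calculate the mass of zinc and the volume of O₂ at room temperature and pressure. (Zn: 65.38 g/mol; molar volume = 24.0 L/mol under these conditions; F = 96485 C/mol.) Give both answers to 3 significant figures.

5.39 g Zn; 0.990 L O₂

Q = 0.816 × 19512 = 15920 C; n(e⁻) = 15920 / 96485 = 0.1650 mol
Cathode: Zn²⁺ + 2e⁻ → Zn → n(Zn) = 0.1650/2 = 0.08250 mol → 5.39 g
Anode: 2H₂O → O₂ + 4H⁺ + 4e⁻ → n(O₂) = 0.1650/4 = 0.04125 mol → 0.990 L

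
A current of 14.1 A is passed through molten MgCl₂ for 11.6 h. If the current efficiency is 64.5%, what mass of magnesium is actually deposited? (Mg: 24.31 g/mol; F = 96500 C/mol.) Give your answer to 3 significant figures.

47.8 g

Q = 14.1 × 41760 = 5.888×10^5 C
n(e⁻) = 5.888×10^5 / 96500 = 6.102 mol
Mg²⁺ + 2e⁻ → Mg, so theoretical m(Mg) = 3.051 × 24.31 = 74.17 g
Actual mass = 64.5% × 74.17 = 47.8 g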